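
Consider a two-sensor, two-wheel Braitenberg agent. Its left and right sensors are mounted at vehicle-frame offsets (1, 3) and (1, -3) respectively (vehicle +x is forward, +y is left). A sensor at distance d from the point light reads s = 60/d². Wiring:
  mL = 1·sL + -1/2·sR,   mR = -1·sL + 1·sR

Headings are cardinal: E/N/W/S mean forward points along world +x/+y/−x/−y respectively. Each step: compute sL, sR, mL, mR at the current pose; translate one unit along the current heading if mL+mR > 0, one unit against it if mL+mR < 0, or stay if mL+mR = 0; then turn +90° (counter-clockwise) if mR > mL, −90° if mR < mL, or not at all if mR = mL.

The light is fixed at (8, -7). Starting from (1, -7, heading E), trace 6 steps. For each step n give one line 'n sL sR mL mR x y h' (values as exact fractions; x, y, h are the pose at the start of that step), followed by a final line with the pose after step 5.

n=0: pose=(1,-7,E); sL=4/3, sR=4/3; mL=2/3, mR=0; mL+mR=2/3 → advance +1; mR−mL=-2/3 → turn -1·90°
n=1: pose=(2,-7,S); sL=6, sR=30/41; mL=231/41, mR=-216/41; mL+mR=15/41 → advance +1; mR−mL=-447/41 → turn -1·90°
n=2: pose=(2,-8,W); sL=12/13, sR=60/53; mL=246/689, mR=144/689; mL+mR=30/53 → advance +1; mR−mL=-102/689 → turn -1·90°
n=3: pose=(1,-8,N); sL=3/5, sR=15/4; mL=-51/40, mR=63/20; mL+mR=15/8 → advance +1; mR−mL=177/40 → turn +1·90°
n=4: pose=(1,-7,W); sL=60/73, sR=60/73; mL=30/73, mR=0; mL+mR=30/73 → advance +1; mR−mL=-30/73 → turn -1·90°
n=5: pose=(0,-7,N); sL=30/61, sR=30/13; mL=-525/793, mR=1440/793; mL+mR=15/13 → advance +1; mR−mL=1965/793 → turn +1·90°

0 4/3 4/3 2/3 0 1 -7 E
1 6 30/41 231/41 -216/41 2 -7 S
2 12/13 60/53 246/689 144/689 2 -8 W
3 3/5 15/4 -51/40 63/20 1 -8 N
4 60/73 60/73 30/73 0 1 -7 W
5 30/61 30/13 -525/793 1440/793 0 -7 N
final 0 -6 W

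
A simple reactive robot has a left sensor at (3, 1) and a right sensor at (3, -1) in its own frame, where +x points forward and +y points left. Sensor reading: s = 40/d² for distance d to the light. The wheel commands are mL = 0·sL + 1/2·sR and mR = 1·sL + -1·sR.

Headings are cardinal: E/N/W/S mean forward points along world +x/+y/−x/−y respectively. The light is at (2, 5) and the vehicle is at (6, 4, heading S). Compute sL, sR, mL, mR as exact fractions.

left sensor world pos  = (7, 1); dL² = 41
right sensor world pos = (5, 1); dR² = 25
sL = 40/41 = 40/41
sR = 40/25 = 8/5
mL = 0·sL + 1/2·sR = 4/5
mR = 1·sL + -1·sR = -128/205

40/41 8/5 4/5 -128/205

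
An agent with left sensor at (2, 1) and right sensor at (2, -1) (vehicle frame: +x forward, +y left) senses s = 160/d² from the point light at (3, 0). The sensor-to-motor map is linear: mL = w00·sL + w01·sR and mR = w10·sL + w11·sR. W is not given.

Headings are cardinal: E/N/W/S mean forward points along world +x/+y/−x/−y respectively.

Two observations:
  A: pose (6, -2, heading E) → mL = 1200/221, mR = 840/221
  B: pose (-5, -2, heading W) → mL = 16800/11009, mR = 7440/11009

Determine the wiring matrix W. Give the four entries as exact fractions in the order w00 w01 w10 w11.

1/2 1/2 1 -1/2

obs A: pose=(6,-2,E) → sL=80/13, sR=80/17, mL=1200/221, mR=840/221
obs B: pose=(-5,-2,W) → sL=160/109, sR=160/101, mL=16800/11009, mR=7440/11009
sensor matrix S = [[80/13, 80/17], [160/109, 160/101]]; det S = 6912000/2432989
solve [mL_A; mL_B] = S·[w00; w01] and [mR_A; mR_B] = S·[w10; w11]:
  w00 = 1/2, w01 = 1/2, w10 = 1, w11 = -1/2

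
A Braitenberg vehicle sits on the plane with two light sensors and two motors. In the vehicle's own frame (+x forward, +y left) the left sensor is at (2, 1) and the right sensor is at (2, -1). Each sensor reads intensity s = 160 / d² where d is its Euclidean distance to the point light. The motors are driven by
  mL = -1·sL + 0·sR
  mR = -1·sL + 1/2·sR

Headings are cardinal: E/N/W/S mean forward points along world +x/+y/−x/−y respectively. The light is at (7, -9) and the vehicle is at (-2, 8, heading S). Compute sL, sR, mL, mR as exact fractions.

left sensor world pos  = (-1, 6); dL² = 289
right sensor world pos = (-3, 6); dR² = 325
sL = 160/289 = 160/289
sR = 160/325 = 32/65
mL = -1·sL + 0·sR = -160/289
mR = -1·sL + 1/2·sR = -5776/18785

160/289 32/65 -160/289 -5776/18785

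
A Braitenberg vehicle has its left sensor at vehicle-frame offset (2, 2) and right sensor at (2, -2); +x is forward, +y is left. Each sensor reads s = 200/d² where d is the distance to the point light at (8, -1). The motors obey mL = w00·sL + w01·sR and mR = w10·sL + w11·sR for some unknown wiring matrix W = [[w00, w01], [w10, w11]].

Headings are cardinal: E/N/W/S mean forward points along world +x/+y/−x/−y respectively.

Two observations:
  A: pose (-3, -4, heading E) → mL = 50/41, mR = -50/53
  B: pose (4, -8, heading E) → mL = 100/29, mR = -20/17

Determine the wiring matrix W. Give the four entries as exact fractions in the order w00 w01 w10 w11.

obs A: pose=(-3,-4,E) → sL=100/41, sR=100/53, mL=50/41, mR=-50/53
obs B: pose=(4,-8,E) → sL=200/29, sR=40/17, mL=100/29, mR=-20/17
sensor matrix S = [[100/41, 100/53], [200/29, 40/17]]; det S = -7792000/1071289
solve [mL_A; mL_B] = S·[w00; w01] and [mR_A; mR_B] = S·[w10; w11]:
  w00 = 1/2, w01 = 0, w10 = 0, w11 = -1/2

1/2 0 0 -1/2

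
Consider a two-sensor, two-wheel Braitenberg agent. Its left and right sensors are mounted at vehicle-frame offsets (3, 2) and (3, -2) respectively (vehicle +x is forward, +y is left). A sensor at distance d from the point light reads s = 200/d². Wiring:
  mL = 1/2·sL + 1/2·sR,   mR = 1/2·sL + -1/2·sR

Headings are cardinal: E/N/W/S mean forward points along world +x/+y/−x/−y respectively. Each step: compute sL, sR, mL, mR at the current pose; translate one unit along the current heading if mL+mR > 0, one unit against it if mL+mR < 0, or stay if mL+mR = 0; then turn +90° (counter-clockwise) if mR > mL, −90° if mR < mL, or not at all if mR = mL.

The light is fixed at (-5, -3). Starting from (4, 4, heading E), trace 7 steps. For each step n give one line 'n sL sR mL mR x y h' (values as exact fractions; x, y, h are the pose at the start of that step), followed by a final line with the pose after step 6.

0 8/9 200/169 1576/1521 -224/1521 4 4 E
1 5/4 5/2 15/8 -5/8 5 4 S
2 40/13 200/113 3560/1469 960/1469 5 3 W
3 20/13 100/101 1660/1313 360/1313 4 3 N
4 8/9 200/169 1576/1521 -224/1521 4 4 E
5 5/4 5/2 15/8 -5/8 5 4 S
6 40/13 200/113 3560/1469 960/1469 5 3 W
final 4 3 N

n=0: pose=(4,4,E); sL=8/9, sR=200/169; mL=1576/1521, mR=-224/1521; mL+mR=8/9 → advance +1; mR−mL=-200/169 → turn -1·90°
n=1: pose=(5,4,S); sL=5/4, sR=5/2; mL=15/8, mR=-5/8; mL+mR=5/4 → advance +1; mR−mL=-5/2 → turn -1·90°
n=2: pose=(5,3,W); sL=40/13, sR=200/113; mL=3560/1469, mR=960/1469; mL+mR=40/13 → advance +1; mR−mL=-200/113 → turn -1·90°
n=3: pose=(4,3,N); sL=20/13, sR=100/101; mL=1660/1313, mR=360/1313; mL+mR=20/13 → advance +1; mR−mL=-100/101 → turn -1·90°
n=4: pose=(4,4,E); sL=8/9, sR=200/169; mL=1576/1521, mR=-224/1521; mL+mR=8/9 → advance +1; mR−mL=-200/169 → turn -1·90°
n=5: pose=(5,4,S); sL=5/4, sR=5/2; mL=15/8, mR=-5/8; mL+mR=5/4 → advance +1; mR−mL=-5/2 → turn -1·90°
n=6: pose=(5,3,W); sL=40/13, sR=200/113; mL=3560/1469, mR=960/1469; mL+mR=40/13 → advance +1; mR−mL=-200/113 → turn -1·90°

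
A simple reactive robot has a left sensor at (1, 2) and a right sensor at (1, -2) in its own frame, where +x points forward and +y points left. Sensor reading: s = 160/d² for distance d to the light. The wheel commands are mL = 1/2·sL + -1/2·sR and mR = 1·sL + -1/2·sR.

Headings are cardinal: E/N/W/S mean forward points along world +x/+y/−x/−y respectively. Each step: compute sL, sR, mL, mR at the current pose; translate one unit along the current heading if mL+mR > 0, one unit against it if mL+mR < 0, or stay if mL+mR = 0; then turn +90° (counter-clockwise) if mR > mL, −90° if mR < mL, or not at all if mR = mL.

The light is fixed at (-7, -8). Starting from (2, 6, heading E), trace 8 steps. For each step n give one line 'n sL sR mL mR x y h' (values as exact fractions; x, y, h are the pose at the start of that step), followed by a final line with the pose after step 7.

n=0: pose=(2,6,E); sL=40/89, sR=40/61; mL=-560/5429, mR=660/5429; mL+mR=100/5429 → advance +1; mR−mL=20/89 → turn +1·90°
n=1: pose=(3,6,N); sL=160/289, sR=160/369; mL=6400/106641, mR=35920/106641; mL+mR=42320/106641 → advance +1; mR−mL=80/289 → turn +1·90°
n=2: pose=(3,7,W); sL=16/25, sR=16/37; mL=96/925, mR=392/925; mL+mR=488/925 → advance +1; mR−mL=8/25 → turn +1·90°
n=3: pose=(2,7,S); sL=160/317, sR=32/49; mL=-1152/15533, mR=2768/15533; mL+mR=1616/15533 → advance +1; mR−mL=80/317 → turn +1·90°
n=4: pose=(2,6,E); sL=40/89, sR=40/61; mL=-560/5429, mR=660/5429; mL+mR=100/5429 → advance +1; mR−mL=20/89 → turn +1·90°
n=5: pose=(3,6,N); sL=160/289, sR=160/369; mL=6400/106641, mR=35920/106641; mL+mR=42320/106641 → advance +1; mR−mL=80/289 → turn +1·90°
n=6: pose=(3,7,W); sL=16/25, sR=16/37; mL=96/925, mR=392/925; mL+mR=488/925 → advance +1; mR−mL=8/25 → turn +1·90°
n=7: pose=(2,7,S); sL=160/317, sR=32/49; mL=-1152/15533, mR=2768/15533; mL+mR=1616/15533 → advance +1; mR−mL=80/317 → turn +1·90°

0 40/89 40/61 -560/5429 660/5429 2 6 E
1 160/289 160/369 6400/106641 35920/106641 3 6 N
2 16/25 16/37 96/925 392/925 3 7 W
3 160/317 32/49 -1152/15533 2768/15533 2 7 S
4 40/89 40/61 -560/5429 660/5429 2 6 E
5 160/289 160/369 6400/106641 35920/106641 3 6 N
6 16/25 16/37 96/925 392/925 3 7 W
7 160/317 32/49 -1152/15533 2768/15533 2 7 S
final 2 6 E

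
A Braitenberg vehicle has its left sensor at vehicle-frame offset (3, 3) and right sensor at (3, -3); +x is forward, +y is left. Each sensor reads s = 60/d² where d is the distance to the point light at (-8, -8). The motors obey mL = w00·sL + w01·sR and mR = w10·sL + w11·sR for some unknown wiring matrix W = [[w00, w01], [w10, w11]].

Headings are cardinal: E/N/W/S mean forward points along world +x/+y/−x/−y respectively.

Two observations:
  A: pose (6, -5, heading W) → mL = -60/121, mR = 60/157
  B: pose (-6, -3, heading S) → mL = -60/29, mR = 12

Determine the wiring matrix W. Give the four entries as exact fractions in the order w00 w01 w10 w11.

obs A: pose=(6,-5,W) → sL=60/121, sR=60/157, mL=-60/121, mR=60/157
obs B: pose=(-6,-3,S) → sL=60/29, sR=12, mL=-60/29, mR=12
sensor matrix S = [[60/121, 60/157], [60/29, 12]]; det S = 2842560/550913
solve [mL_A; mL_B] = S·[w00; w01] and [mR_A; mR_B] = S·[w10; w11]:
  w00 = -1, w01 = 0, w10 = 0, w11 = 1

-1 0 0 1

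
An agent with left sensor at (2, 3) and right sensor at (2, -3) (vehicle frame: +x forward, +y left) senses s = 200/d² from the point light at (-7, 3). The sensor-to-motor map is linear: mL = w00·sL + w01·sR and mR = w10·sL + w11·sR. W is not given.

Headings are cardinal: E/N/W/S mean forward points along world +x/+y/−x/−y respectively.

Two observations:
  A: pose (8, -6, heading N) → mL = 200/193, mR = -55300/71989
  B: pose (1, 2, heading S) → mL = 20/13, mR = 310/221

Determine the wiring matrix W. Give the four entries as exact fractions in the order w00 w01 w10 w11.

1 0 -1 1/2

obs A: pose=(8,-6,N) → sL=200/193, sR=200/373, mL=200/193, mR=-55300/71989
obs B: pose=(1,2,S) → sL=20/13, sR=100/17, mL=20/13, mR=310/221
sensor matrix S = [[200/193, 200/373], [20/13, 100/17]]; det S = 83856000/15909569
solve [mL_A; mL_B] = S·[w00; w01] and [mR_A; mR_B] = S·[w10; w11]:
  w00 = 1, w01 = 0, w10 = -1, w11 = 1/2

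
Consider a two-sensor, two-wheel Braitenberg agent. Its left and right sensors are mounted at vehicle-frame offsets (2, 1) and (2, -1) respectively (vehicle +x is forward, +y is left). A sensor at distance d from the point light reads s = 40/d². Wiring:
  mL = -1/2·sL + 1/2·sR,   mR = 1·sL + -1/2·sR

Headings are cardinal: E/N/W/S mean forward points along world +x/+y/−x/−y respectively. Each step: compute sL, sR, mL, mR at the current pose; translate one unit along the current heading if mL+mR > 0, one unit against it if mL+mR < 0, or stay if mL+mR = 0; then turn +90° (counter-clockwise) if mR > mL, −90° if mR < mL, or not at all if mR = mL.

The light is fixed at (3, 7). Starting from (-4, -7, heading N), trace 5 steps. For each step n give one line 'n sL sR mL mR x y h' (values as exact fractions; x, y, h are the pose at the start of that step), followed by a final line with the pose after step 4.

n=0: pose=(-4,-7,N); sL=5/26, sR=2/9; mL=7/468, mR=19/234; mL+mR=5/52 → advance +1; mR−mL=31/468 → turn +1·90°
n=1: pose=(-4,-6,W); sL=40/277, sR=8/45; mL=208/12465, mR=692/12465; mL+mR=20/277 → advance +1; mR−mL=484/12465 → turn +1·90°
n=2: pose=(-5,-6,S); sL=20/137, sR=20/153; mL=-160/20961, mR=1690/20961; mL+mR=10/137 → advance +1; mR−mL=1850/20961 → turn +1·90°
n=3: pose=(-5,-7,E); sL=8/41, sR=40/261; mL=-224/10701, mR=1268/10701; mL+mR=4/41 → advance +1; mR−mL=1492/10701 → turn +1·90°
n=4: pose=(-4,-7,N); sL=5/26, sR=2/9; mL=7/468, mR=19/234; mL+mR=5/52 → advance +1; mR−mL=31/468 → turn +1·90°

0 5/26 2/9 7/468 19/234 -4 -7 N
1 40/277 8/45 208/12465 692/12465 -4 -6 W
2 20/137 20/153 -160/20961 1690/20961 -5 -6 S
3 8/41 40/261 -224/10701 1268/10701 -5 -7 E
4 5/26 2/9 7/468 19/234 -4 -7 N
final -4 -6 W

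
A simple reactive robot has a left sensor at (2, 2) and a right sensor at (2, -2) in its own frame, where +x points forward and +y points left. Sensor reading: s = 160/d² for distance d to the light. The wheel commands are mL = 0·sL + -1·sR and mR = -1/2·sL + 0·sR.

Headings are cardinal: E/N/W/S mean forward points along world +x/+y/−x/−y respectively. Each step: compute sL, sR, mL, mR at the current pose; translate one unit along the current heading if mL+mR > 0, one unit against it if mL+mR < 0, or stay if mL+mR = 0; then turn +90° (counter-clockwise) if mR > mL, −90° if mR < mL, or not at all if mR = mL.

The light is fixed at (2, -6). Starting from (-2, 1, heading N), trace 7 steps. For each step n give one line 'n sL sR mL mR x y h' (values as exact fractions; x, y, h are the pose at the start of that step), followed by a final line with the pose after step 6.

n=0: pose=(-2,1,N); sL=160/117, sR=32/17; mL=-32/17, mR=-80/117; mL+mR=-5104/1989 → advance -1; mR−mL=2384/1989 → turn +1·90°
n=1: pose=(-2,0,W); sL=40/13, sR=8/5; mL=-8/5, mR=-20/13; mL+mR=-204/65 → advance -1; mR−mL=4/65 → turn +1·90°
n=2: pose=(-1,0,S); sL=160/17, sR=160/41; mL=-160/41, mR=-80/17; mL+mR=-6000/697 → advance -1; mR−mL=-560/697 → turn -1·90°
n=3: pose=(-1,1,W); sL=16/5, sR=80/53; mL=-80/53, mR=-8/5; mL+mR=-824/265 → advance -1; mR−mL=-24/265 → turn -1·90°
n=4: pose=(0,1,N); sL=160/97, sR=160/81; mL=-160/81, mR=-80/97; mL+mR=-22000/7857 → advance -1; mR−mL=9040/7857 → turn +1·90°
n=5: pose=(0,0,W); sL=5, sR=2; mL=-2, mR=-5/2; mL+mR=-9/2 → advance -1; mR−mL=-1/2 → turn -1·90°
n=6: pose=(1,0,N); sL=160/73, sR=32/13; mL=-32/13, mR=-80/73; mL+mR=-3376/949 → advance -1; mR−mL=1296/949 → turn +1·90°

0 160/117 32/17 -32/17 -80/117 -2 1 N
1 40/13 8/5 -8/5 -20/13 -2 0 W
2 160/17 160/41 -160/41 -80/17 -1 0 S
3 16/5 80/53 -80/53 -8/5 -1 1 W
4 160/97 160/81 -160/81 -80/97 0 1 N
5 5 2 -2 -5/2 0 0 W
6 160/73 32/13 -32/13 -80/73 1 0 N
final 1 -1 W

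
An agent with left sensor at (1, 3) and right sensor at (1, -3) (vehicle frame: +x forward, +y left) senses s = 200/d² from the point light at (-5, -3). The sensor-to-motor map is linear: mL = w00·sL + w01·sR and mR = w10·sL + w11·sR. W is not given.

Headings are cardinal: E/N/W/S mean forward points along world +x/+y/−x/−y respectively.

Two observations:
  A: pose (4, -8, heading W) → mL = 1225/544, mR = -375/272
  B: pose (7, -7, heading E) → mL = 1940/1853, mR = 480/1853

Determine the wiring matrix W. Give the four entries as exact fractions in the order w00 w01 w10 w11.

obs A: pose=(4,-8,W) → sL=25/16, sR=50/17, mL=1225/544, mR=-375/272
obs B: pose=(7,-7,E) → sL=20/17, sR=100/109, mL=1940/1853, mR=480/1853
sensor matrix S = [[25/16, 50/17], [20/17, 100/109]]; det S = -255375/126004
solve [mL_A; mL_B] = S·[w00; w01] and [mR_A; mR_B] = S·[w10; w11]:
  w00 = 1/2, w01 = 1/2, w10 = 1, w11 = -1

1/2 1/2 1 -1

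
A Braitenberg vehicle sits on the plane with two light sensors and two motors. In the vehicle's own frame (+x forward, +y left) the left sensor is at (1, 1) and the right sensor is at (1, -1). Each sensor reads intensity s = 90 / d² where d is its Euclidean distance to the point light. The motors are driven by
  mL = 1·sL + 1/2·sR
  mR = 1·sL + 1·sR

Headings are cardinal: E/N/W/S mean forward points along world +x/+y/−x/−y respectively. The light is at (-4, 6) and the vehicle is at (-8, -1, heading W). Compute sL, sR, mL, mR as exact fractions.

left sensor world pos  = (-9, -2); dL² = 89
right sensor world pos = (-9, 0); dR² = 61
sL = 90/89 = 90/89
sR = 90/61 = 90/61
mL = 1·sL + 1/2·sR = 9495/5429
mR = 1·sL + 1·sR = 13500/5429

90/89 90/61 9495/5429 13500/5429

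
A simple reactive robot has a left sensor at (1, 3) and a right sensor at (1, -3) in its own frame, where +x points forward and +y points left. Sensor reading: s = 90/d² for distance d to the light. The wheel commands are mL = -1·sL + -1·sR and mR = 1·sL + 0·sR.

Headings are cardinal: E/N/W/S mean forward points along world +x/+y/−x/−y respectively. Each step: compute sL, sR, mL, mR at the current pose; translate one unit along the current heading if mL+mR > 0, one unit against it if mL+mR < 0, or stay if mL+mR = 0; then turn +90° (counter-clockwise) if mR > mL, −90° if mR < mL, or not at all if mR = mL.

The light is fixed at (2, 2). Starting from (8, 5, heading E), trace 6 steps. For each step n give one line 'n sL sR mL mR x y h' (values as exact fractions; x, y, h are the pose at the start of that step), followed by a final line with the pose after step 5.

n=0: pose=(8,5,E); sL=18/17, sR=90/49; mL=-2412/833, mR=18/17; mL+mR=-90/49 → advance -1; mR−mL=3294/833 → turn +1·90°
n=1: pose=(7,5,N); sL=9/2, sR=9/8; mL=-45/8, mR=9/2; mL+mR=-9/8 → advance -1; mR−mL=81/8 → turn +1·90°
n=2: pose=(7,4,W); sL=90/17, sR=90/41; mL=-5220/697, mR=90/17; mL+mR=-90/41 → advance -1; mR−mL=8910/697 → turn +1·90°
n=3: pose=(8,4,S); sL=45/41, sR=9; mL=-414/41, mR=45/41; mL+mR=-9 → advance -1; mR−mL=459/41 → turn +1·90°
n=4: pose=(8,5,E); sL=18/17, sR=90/49; mL=-2412/833, mR=18/17; mL+mR=-90/49 → advance -1; mR−mL=3294/833 → turn +1·90°
n=5: pose=(7,5,N); sL=9/2, sR=9/8; mL=-45/8, mR=9/2; mL+mR=-9/8 → advance -1; mR−mL=81/8 → turn +1·90°

0 18/17 90/49 -2412/833 18/17 8 5 E
1 9/2 9/8 -45/8 9/2 7 5 N
2 90/17 90/41 -5220/697 90/17 7 4 W
3 45/41 9 -414/41 45/41 8 4 S
4 18/17 90/49 -2412/833 18/17 8 5 E
5 9/2 9/8 -45/8 9/2 7 5 N
final 7 4 W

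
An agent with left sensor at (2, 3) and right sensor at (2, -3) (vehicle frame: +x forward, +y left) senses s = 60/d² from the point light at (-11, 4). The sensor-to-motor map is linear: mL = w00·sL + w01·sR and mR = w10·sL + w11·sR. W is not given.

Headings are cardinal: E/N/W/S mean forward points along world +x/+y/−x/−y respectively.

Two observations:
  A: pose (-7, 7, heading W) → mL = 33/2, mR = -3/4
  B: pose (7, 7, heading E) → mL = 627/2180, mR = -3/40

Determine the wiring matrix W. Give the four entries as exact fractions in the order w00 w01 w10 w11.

1 1 0 -1/2

obs A: pose=(-7,7,W) → sL=15, sR=3/2, mL=33/2, mR=-3/4
obs B: pose=(7,7,E) → sL=15/109, sR=3/20, mL=627/2180, mR=-3/40
sensor matrix S = [[15, 3/2], [15/109, 3/20]]; det S = 891/436
solve [mL_A; mL_B] = S·[w00; w01] and [mR_A; mR_B] = S·[w10; w11]:
  w00 = 1, w01 = 1, w10 = 0, w11 = -1/2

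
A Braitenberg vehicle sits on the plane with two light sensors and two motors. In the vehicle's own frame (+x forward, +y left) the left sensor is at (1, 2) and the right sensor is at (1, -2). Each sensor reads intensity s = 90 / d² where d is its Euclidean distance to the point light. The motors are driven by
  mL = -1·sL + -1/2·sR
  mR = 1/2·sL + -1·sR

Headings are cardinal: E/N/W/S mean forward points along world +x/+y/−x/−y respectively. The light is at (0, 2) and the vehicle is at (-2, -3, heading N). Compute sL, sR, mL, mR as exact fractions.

45/16 45/8 -45/8 -135/32

left sensor world pos  = (-4, -2); dL² = 32
right sensor world pos = (0, -2); dR² = 16
sL = 90/32 = 45/16
sR = 90/16 = 45/8
mL = -1·sL + -1/2·sR = -45/8
mR = 1/2·sL + -1·sR = -135/32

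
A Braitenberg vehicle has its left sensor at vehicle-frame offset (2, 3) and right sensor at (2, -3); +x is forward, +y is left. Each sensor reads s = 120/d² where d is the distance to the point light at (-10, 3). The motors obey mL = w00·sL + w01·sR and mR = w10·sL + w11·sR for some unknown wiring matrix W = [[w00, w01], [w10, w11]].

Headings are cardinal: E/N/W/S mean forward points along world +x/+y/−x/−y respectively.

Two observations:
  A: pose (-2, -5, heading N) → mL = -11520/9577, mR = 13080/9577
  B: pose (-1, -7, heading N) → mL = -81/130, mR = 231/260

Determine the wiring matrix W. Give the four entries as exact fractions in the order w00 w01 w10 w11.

-1 1 1/2 1/2

obs A: pose=(-2,-5,N) → sL=120/61, sR=120/157, mL=-11520/9577, mR=13080/9577
obs B: pose=(-1,-7,N) → sL=6/5, sR=15/26, mL=-81/130, mR=231/260
sensor matrix S = [[120/61, 120/157], [6/5, 15/26]]; det S = 27108/124501
solve [mL_A; mL_B] = S·[w00; w01] and [mR_A; mR_B] = S·[w10; w11]:
  w00 = -1, w01 = 1, w10 = 1/2, w11 = 1/2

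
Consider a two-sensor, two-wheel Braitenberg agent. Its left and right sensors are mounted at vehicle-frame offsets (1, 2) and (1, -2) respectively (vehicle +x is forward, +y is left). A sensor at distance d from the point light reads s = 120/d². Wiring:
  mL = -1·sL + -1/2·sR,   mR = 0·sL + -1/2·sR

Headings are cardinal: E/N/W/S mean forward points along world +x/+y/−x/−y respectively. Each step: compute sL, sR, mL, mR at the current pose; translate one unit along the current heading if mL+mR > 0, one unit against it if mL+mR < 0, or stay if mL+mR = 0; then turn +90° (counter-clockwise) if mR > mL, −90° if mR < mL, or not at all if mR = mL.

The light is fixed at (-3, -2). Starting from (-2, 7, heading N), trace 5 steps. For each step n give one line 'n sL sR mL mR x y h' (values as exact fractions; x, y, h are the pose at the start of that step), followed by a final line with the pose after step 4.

0 120/101 120/109 -19140/11009 -60/109 -2 7 N
1 10/3 6/5 -59/15 -3/5 -2 6 W
2 24/13 120/49 -1956/637 -60/49 -1 6 S
3 12/13 60/29 -738/377 -30/29 -1 7 E
4 120/101 120/109 -19140/11009 -60/109 -2 7 N
final -2 6 W

n=0: pose=(-2,7,N); sL=120/101, sR=120/109; mL=-19140/11009, mR=-60/109; mL+mR=-25200/11009 → advance -1; mR−mL=120/101 → turn +1·90°
n=1: pose=(-2,6,W); sL=10/3, sR=6/5; mL=-59/15, mR=-3/5; mL+mR=-68/15 → advance -1; mR−mL=10/3 → turn +1·90°
n=2: pose=(-1,6,S); sL=24/13, sR=120/49; mL=-1956/637, mR=-60/49; mL+mR=-2736/637 → advance -1; mR−mL=24/13 → turn +1·90°
n=3: pose=(-1,7,E); sL=12/13, sR=60/29; mL=-738/377, mR=-30/29; mL+mR=-1128/377 → advance -1; mR−mL=12/13 → turn +1·90°
n=4: pose=(-2,7,N); sL=120/101, sR=120/109; mL=-19140/11009, mR=-60/109; mL+mR=-25200/11009 → advance -1; mR−mL=120/101 → turn +1·90°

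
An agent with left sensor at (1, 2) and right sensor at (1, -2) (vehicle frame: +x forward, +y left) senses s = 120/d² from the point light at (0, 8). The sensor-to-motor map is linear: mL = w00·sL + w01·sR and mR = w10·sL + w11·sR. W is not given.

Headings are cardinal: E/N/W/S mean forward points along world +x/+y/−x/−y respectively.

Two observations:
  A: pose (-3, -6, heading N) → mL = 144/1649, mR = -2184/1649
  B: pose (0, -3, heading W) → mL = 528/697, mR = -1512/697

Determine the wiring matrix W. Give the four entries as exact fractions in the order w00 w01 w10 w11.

-1 1 -1 -1

obs A: pose=(-3,-6,N) → sL=60/97, sR=12/17, mL=144/1649, mR=-2184/1649
obs B: pose=(0,-3,W) → sL=12/17, sR=60/41, mL=528/697, mR=-1512/697
sensor matrix S = [[60/97, 12/17], [12/17, 60/41]]; det S = 467712/1149353
solve [mL_A; mL_B] = S·[w00; w01] and [mR_A; mR_B] = S·[w10; w11]:
  w00 = -1, w01 = 1, w10 = -1, w11 = -1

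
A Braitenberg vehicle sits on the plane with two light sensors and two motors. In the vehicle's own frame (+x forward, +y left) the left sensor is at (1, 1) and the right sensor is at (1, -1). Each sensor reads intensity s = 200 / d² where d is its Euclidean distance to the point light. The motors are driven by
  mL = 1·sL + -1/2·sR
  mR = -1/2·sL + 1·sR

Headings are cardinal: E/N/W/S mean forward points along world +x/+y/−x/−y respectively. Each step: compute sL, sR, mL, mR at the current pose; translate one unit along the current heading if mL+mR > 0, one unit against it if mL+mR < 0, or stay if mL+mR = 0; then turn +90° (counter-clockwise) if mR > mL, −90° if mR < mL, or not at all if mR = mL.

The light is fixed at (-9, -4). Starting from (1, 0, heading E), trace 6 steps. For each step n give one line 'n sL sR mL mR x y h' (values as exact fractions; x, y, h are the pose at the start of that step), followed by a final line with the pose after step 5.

n=0: pose=(1,0,E); sL=100/73, sR=20/13; mL=570/949, mR=810/949; mL+mR=1380/949 → advance +1; mR−mL=240/949 → turn +1·90°
n=1: pose=(2,0,N); sL=8/5, sR=200/169; mL=852/845, mR=324/845; mL+mR=1176/845 → advance +1; mR−mL=-528/845 → turn -1·90°
n=2: pose=(2,1,E); sL=10/9, sR=5/4; mL=35/72, mR=25/36; mL+mR=85/72 → advance +1; mR−mL=5/24 → turn +1·90°
n=3: pose=(3,1,N); sL=200/157, sR=40/41; mL=5060/6437, mR=2180/6437; mL+mR=7240/6437 → advance +1; mR−mL=-2880/6437 → turn -1·90°
n=4: pose=(3,2,E); sL=100/109, sR=100/97; mL=4250/10573, mR=6050/10573; mL+mR=10300/10573 → advance +1; mR−mL=1800/10573 → turn +1·90°
n=5: pose=(4,2,N); sL=200/193, sR=40/49; mL=5940/9457, mR=2820/9457; mL+mR=8760/9457 → advance +1; mR−mL=-3120/9457 → turn -1·90°

0 100/73 20/13 570/949 810/949 1 0 E
1 8/5 200/169 852/845 324/845 2 0 N
2 10/9 5/4 35/72 25/36 2 1 E
3 200/157 40/41 5060/6437 2180/6437 3 1 N
4 100/109 100/97 4250/10573 6050/10573 3 2 E
5 200/193 40/49 5940/9457 2820/9457 4 2 N
final 4 3 E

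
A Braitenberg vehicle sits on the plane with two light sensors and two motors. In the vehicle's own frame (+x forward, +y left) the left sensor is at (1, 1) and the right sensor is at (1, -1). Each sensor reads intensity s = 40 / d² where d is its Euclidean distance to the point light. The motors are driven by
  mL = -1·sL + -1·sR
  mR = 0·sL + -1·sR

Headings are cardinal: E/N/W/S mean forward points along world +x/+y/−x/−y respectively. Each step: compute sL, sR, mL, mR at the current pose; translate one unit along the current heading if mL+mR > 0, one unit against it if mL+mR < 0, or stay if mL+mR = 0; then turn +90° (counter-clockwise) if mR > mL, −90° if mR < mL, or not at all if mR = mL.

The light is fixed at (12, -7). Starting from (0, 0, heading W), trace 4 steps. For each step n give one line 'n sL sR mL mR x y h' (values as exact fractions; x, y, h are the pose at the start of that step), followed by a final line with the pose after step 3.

n=0: pose=(0,0,W); sL=8/41, sR=40/233; mL=-3504/9553, mR=-40/233; mL+mR=-5144/9553 → advance -1; mR−mL=8/41 → turn +1·90°
n=1: pose=(1,0,S); sL=5/17, sR=2/9; mL=-79/153, mR=-2/9; mL+mR=-113/153 → advance -1; mR−mL=5/17 → turn +1·90°
n=2: pose=(1,1,E); sL=40/181, sR=40/149; mL=-13200/26969, mR=-40/149; mL+mR=-20440/26969 → advance -1; mR−mL=40/181 → turn +1·90°
n=3: pose=(0,1,N); sL=4/25, sR=20/101; mL=-904/2525, mR=-20/101; mL+mR=-1404/2525 → advance -1; mR−mL=4/25 → turn +1·90°

0 8/41 40/233 -3504/9553 -40/233 0 0 W
1 5/17 2/9 -79/153 -2/9 1 0 S
2 40/181 40/149 -13200/26969 -40/149 1 1 E
3 4/25 20/101 -904/2525 -20/101 0 1 N
final 0 0 W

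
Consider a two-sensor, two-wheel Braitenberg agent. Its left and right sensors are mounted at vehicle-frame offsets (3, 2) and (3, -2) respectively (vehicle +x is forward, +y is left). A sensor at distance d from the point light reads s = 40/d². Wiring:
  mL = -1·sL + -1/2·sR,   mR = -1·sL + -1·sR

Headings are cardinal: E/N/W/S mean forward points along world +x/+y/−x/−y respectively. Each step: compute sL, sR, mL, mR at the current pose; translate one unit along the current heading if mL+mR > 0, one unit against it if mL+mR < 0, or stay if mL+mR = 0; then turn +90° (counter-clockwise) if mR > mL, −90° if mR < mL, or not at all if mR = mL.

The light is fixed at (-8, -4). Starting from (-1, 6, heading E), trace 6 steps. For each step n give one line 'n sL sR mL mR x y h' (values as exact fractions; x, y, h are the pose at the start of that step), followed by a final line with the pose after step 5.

0 10/61 10/41 -715/2501 -1020/2501 -1 6 E
1 40/113 8/13 -972/1469 -1424/1469 -2 6 S
2 4/9 20/89 -446/801 -536/801 -2 7 W
3 40/221 40/277 -15500/61217 -19920/61217 -1 7 N
4 10/61 10/41 -715/2501 -1020/2501 -1 6 E
5 40/113 8/13 -972/1469 -1424/1469 -2 6 S
final -2 7 W

n=0: pose=(-1,6,E); sL=10/61, sR=10/41; mL=-715/2501, mR=-1020/2501; mL+mR=-1735/2501 → advance -1; mR−mL=-5/41 → turn -1·90°
n=1: pose=(-2,6,S); sL=40/113, sR=8/13; mL=-972/1469, mR=-1424/1469; mL+mR=-2396/1469 → advance -1; mR−mL=-4/13 → turn -1·90°
n=2: pose=(-2,7,W); sL=4/9, sR=20/89; mL=-446/801, mR=-536/801; mL+mR=-982/801 → advance -1; mR−mL=-10/89 → turn -1·90°
n=3: pose=(-1,7,N); sL=40/221, sR=40/277; mL=-15500/61217, mR=-19920/61217; mL+mR=-35420/61217 → advance -1; mR−mL=-20/277 → turn -1·90°
n=4: pose=(-1,6,E); sL=10/61, sR=10/41; mL=-715/2501, mR=-1020/2501; mL+mR=-1735/2501 → advance -1; mR−mL=-5/41 → turn -1·90°
n=5: pose=(-2,6,S); sL=40/113, sR=8/13; mL=-972/1469, mR=-1424/1469; mL+mR=-2396/1469 → advance -1; mR−mL=-4/13 → turn -1·90°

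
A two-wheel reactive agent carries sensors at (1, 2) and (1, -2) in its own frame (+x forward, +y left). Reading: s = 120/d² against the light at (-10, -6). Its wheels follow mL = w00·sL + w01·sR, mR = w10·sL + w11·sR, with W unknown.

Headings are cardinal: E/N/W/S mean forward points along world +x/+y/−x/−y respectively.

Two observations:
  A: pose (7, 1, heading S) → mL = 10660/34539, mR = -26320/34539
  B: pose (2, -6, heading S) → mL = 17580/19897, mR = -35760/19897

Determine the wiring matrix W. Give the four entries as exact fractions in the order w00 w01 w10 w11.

obs A: pose=(7,1,S) → sL=120/397, sR=40/87, mL=10660/34539, mR=-26320/34539
obs B: pose=(2,-6,S) → sL=120/197, sR=120/101, mL=17580/19897, mR=-35760/19897
sensor matrix S = [[120/397, 40/87], [120/197, 120/101]]; det S = 18112000/229074161
solve [mL_A; mL_B] = S·[w00; w01] and [mR_A; mR_B] = S·[w10; w11]:
  w00 = -1/2, w01 = 1, w10 = -1, w11 = -1

-1/2 1 -1 -1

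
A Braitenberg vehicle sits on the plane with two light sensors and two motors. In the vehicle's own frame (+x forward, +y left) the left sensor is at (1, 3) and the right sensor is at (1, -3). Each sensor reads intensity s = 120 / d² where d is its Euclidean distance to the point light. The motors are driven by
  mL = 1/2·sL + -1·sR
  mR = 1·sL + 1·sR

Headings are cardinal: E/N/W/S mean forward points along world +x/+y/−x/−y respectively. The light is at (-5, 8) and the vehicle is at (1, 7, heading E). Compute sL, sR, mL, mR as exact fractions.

120/53 24/13 -492/689 2832/689

left sensor world pos  = (2, 10); dL² = 53
right sensor world pos = (2, 4); dR² = 65
sL = 120/53 = 120/53
sR = 120/65 = 24/13
mL = 1/2·sL + -1·sR = -492/689
mR = 1·sL + 1·sR = 2832/689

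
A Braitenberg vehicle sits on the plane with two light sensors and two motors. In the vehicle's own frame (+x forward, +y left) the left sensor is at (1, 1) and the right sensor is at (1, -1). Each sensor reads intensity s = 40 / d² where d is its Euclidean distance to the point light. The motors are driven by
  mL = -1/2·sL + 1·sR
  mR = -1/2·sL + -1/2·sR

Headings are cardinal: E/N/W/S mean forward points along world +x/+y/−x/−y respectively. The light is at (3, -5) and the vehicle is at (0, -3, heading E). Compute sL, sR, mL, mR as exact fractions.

left sensor world pos  = (1, -2); dL² = 13
right sensor world pos = (1, -4); dR² = 5
sL = 40/13 = 40/13
sR = 40/5 = 8
mL = -1/2·sL + 1·sR = 84/13
mR = -1/2·sL + -1/2·sR = -72/13

40/13 8 84/13 -72/13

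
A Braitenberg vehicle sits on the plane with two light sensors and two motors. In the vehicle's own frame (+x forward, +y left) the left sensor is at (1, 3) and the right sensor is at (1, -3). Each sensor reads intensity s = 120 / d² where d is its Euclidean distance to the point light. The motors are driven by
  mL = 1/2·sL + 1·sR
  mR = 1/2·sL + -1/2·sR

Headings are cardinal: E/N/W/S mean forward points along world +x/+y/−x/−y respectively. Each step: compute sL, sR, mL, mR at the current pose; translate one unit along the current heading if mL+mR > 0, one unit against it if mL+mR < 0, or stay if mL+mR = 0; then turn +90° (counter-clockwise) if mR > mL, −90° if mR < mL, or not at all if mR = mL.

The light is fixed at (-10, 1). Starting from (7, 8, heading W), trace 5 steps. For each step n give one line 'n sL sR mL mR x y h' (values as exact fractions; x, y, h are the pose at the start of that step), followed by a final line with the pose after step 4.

0 15/34 30/89 3375/6052 315/6052 7 8 W
1 120/233 24/85 10692/19805 2304/19805 6 8 N
2 12/41 60/157 3402/6437 -288/6437 6 9 E
3 120/449 24/49 13716/22001 -2448/22001 7 9 S
4 15/34 30/89 3375/6052 315/6052 7 8 W
final 6 8 N

n=0: pose=(7,8,W); sL=15/34, sR=30/89; mL=3375/6052, mR=315/6052; mL+mR=1845/3026 → advance +1; mR−mL=-45/89 → turn -1·90°
n=1: pose=(6,8,N); sL=120/233, sR=24/85; mL=10692/19805, mR=2304/19805; mL+mR=12996/19805 → advance +1; mR−mL=-36/85 → turn -1·90°
n=2: pose=(6,9,E); sL=12/41, sR=60/157; mL=3402/6437, mR=-288/6437; mL+mR=3114/6437 → advance +1; mR−mL=-90/157 → turn -1·90°
n=3: pose=(7,9,S); sL=120/449, sR=24/49; mL=13716/22001, mR=-2448/22001; mL+mR=11268/22001 → advance +1; mR−mL=-36/49 → turn -1·90°
n=4: pose=(7,8,W); sL=15/34, sR=30/89; mL=3375/6052, mR=315/6052; mL+mR=1845/3026 → advance +1; mR−mL=-45/89 → turn -1·90°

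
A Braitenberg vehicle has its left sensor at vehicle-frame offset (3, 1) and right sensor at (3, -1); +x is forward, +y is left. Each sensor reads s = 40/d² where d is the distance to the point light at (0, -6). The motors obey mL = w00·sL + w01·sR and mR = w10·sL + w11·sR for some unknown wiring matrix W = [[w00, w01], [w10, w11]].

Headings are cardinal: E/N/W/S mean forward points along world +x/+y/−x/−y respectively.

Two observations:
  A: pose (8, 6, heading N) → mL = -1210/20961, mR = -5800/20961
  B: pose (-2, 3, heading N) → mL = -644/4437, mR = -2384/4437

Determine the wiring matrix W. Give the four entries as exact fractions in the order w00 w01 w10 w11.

obs A: pose=(8,6,N) → sL=20/137, sR=20/153, mL=-1210/20961, mR=-5800/20961
obs B: pose=(-2,3,N) → sL=40/153, sR=8/29, mL=-644/4437, mR=-2384/4437
sensor matrix S = [[20/137, 20/153], [40/153, 8/29]]; det S = 567040/93003957
solve [mL_A; mL_B] = S·[w00; w01] and [mR_A; mR_B] = S·[w10; w11]:
  w00 = 1/2, w01 = -1, w10 = -1, w11 = -1

1/2 -1 -1 -1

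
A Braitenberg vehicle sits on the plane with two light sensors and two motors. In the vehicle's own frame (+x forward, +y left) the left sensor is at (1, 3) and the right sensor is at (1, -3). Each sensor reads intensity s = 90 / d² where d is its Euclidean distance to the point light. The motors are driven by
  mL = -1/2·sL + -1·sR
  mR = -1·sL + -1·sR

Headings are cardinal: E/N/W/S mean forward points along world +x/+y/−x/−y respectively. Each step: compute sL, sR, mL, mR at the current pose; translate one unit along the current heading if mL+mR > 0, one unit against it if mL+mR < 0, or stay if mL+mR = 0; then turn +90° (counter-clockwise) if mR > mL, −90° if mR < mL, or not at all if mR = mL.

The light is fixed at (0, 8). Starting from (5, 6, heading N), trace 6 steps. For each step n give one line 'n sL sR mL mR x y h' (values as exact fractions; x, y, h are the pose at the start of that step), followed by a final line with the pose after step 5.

0 18 18/13 -135/13 -252/13 5 6 N
1 5/2 5/4 -5/2 -15/4 5 5 E
2 18/13 90/17 -1323/221 -1476/221 4 5 S
3 45/17 9 -351/34 -198/17 4 6 W
4 18 18/13 -135/13 -252/13 5 6 N
5 5/2 5/4 -5/2 -15/4 5 5 E
final 4 5 S

n=0: pose=(5,6,N); sL=18, sR=18/13; mL=-135/13, mR=-252/13; mL+mR=-387/13 → advance -1; mR−mL=-9 → turn -1·90°
n=1: pose=(5,5,E); sL=5/2, sR=5/4; mL=-5/2, mR=-15/4; mL+mR=-25/4 → advance -1; mR−mL=-5/4 → turn -1·90°
n=2: pose=(4,5,S); sL=18/13, sR=90/17; mL=-1323/221, mR=-1476/221; mL+mR=-2799/221 → advance -1; mR−mL=-9/13 → turn -1·90°
n=3: pose=(4,6,W); sL=45/17, sR=9; mL=-351/34, mR=-198/17; mL+mR=-747/34 → advance -1; mR−mL=-45/34 → turn -1·90°
n=4: pose=(5,6,N); sL=18, sR=18/13; mL=-135/13, mR=-252/13; mL+mR=-387/13 → advance -1; mR−mL=-9 → turn -1·90°
n=5: pose=(5,5,E); sL=5/2, sR=5/4; mL=-5/2, mR=-15/4; mL+mR=-25/4 → advance -1; mR−mL=-5/4 → turn -1·90°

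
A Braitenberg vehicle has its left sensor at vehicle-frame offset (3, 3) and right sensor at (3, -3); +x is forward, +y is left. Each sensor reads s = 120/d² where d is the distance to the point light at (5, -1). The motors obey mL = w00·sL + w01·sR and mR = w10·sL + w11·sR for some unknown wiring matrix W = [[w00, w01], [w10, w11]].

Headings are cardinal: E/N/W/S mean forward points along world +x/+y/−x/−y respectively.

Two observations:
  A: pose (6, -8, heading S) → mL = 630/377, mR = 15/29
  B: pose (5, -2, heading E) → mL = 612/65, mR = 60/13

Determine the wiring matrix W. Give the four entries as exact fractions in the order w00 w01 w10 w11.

1/2 1 1/2 0

obs A: pose=(6,-8,S) → sL=30/29, sR=15/13, mL=630/377, mR=15/29
obs B: pose=(5,-2,E) → sL=120/13, sR=24/5, mL=612/65, mR=60/13
sensor matrix S = [[30/29, 15/13], [120/13, 24/5]]; det S = -27864/4901
solve [mL_A; mL_B] = S·[w00; w01] and [mR_A; mR_B] = S·[w10; w11]:
  w00 = 1/2, w01 = 1, w10 = 1/2, w11 = 0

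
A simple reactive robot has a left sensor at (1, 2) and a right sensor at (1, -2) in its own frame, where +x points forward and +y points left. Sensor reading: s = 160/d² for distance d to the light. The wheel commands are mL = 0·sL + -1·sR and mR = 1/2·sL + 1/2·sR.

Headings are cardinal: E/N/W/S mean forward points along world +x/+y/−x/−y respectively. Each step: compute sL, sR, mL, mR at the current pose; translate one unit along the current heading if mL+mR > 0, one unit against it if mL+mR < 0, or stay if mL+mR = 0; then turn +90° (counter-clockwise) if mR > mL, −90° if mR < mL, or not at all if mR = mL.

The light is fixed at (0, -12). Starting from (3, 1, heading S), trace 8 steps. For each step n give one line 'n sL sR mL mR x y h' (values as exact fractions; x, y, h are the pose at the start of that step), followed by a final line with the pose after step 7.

0 160/169 32/29 -32/29 5024/4901 3 1 S
1 10/17 1 -1 27/34 3 2 E
2 32/45 160/241 -160/241 7456/10845 2 2 N
3 16/17 16/29 -16/29 368/493 2 3 W
4 32/41 160/197 -160/197 6432/8077 1 3 S
5 20/41 4/5 -4/5 132/205 1 4 E
6 160/293 160/293 -160/293 160/293 0 4 N
7 160/197 32/65 -32/65 8352/12805 0 4 W
final -1 4 S

n=0: pose=(3,1,S); sL=160/169, sR=32/29; mL=-32/29, mR=5024/4901; mL+mR=-384/4901 → advance -1; mR−mL=10432/4901 → turn +1·90°
n=1: pose=(3,2,E); sL=10/17, sR=1; mL=-1, mR=27/34; mL+mR=-7/34 → advance -1; mR−mL=61/34 → turn +1·90°
n=2: pose=(2,2,N); sL=32/45, sR=160/241; mL=-160/241, mR=7456/10845; mL+mR=256/10845 → advance +1; mR−mL=14656/10845 → turn +1·90°
n=3: pose=(2,3,W); sL=16/17, sR=16/29; mL=-16/29, mR=368/493; mL+mR=96/493 → advance +1; mR−mL=640/493 → turn +1·90°
n=4: pose=(1,3,S); sL=32/41, sR=160/197; mL=-160/197, mR=6432/8077; mL+mR=-128/8077 → advance -1; mR−mL=12992/8077 → turn +1·90°
n=5: pose=(1,4,E); sL=20/41, sR=4/5; mL=-4/5, mR=132/205; mL+mR=-32/205 → advance -1; mR−mL=296/205 → turn +1·90°
n=6: pose=(0,4,N); sL=160/293, sR=160/293; mL=-160/293, mR=160/293; mL+mR=0 → advance +0; mR−mL=320/293 → turn +1·90°
n=7: pose=(0,4,W); sL=160/197, sR=32/65; mL=-32/65, mR=8352/12805; mL+mR=2048/12805 → advance +1; mR−mL=14656/12805 → turn +1·90°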